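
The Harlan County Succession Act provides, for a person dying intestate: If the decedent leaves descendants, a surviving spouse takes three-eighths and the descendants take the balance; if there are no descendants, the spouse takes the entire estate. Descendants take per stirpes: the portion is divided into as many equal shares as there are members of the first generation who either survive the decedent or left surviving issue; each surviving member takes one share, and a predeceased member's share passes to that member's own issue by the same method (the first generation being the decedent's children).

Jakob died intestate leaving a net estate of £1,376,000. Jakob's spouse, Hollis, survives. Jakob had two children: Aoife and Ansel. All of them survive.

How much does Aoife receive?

Aoife receives £430,000.

Hollis takes three-eighths of £1,376,000 = £516,000. The remaining £860,000 passes to the descendants.
The descendants' portion (£860,000) is divided into 2 shares of £430,000: Aoife and Ansel each take £430,000.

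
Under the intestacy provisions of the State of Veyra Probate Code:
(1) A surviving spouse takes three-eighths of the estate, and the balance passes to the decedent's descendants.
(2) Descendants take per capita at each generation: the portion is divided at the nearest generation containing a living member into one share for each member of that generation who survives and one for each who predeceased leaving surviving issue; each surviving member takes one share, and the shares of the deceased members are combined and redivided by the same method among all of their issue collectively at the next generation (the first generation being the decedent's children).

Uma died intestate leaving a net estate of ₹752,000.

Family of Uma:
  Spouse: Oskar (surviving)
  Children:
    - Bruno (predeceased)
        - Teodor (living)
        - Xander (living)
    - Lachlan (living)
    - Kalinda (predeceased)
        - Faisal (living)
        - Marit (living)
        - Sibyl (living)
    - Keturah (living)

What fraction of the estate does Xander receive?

Xander receives 1/16 of the estate.

Oskar takes three-eighths of ₹752,000 = ₹282,000. The remaining ₹470,000 passes to the descendants.
The descendants' portion (₹470,000) is divided at the children's generation into 4 shares of ₹117,500. Lachlan and Keturah each take ₹117,500. The 2 shares of the deceased (Bruno and Kalinda) are combined into a pool of ₹235,000.
That pool (₹235,000) is divided at the grandchildren's generation equally among Teodor, Xander, Faisal, Marit, and Sibyl: ₹47,000 each.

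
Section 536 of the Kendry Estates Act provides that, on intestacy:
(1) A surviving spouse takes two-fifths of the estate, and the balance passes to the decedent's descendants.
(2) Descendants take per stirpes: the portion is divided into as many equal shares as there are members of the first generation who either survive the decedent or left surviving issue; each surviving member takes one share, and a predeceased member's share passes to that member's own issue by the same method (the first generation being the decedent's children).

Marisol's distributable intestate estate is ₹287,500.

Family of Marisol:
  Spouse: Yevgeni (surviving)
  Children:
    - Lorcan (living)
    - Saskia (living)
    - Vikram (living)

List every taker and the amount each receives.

Yevgeni takes two-fifths of ₹287,500 = ₹115,000. The remaining ₹172,500 passes to the descendants.
The descendants' portion (₹172,500) is divided into 3 shares of ₹57,500: Lorcan, Saskia, and Vikram each take ₹57,500.

Yevgeni: ₹115,000; Lorcan: ₹57,500; Saskia: ₹57,500; Vikram: ₹57,500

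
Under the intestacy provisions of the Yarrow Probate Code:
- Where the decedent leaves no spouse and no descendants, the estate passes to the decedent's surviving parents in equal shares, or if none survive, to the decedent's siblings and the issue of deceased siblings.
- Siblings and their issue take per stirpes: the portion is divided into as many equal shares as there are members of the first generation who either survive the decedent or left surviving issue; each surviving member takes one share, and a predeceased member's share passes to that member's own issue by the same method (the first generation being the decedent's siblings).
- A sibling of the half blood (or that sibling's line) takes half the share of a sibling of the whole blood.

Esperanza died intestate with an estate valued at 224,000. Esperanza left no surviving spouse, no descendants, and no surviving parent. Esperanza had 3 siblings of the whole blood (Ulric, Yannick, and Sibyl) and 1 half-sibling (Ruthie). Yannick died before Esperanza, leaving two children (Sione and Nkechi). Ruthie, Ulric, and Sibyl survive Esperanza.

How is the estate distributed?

Ruthie: 32,000; Ulric: 64,000; Sione: 32,000; Nkechi: 32,000; Sibyl: 64,000

The entire 224,000 passes to the siblings and their issue.
Counting each half-blood sibling's line as half a unit, there are 7/2 units in 224,000, so one unit is 64,000. Whole-blood lines (Ulric, Yannick, and Sibyl) take 64,000 each; half-blood lines (Ruthie) take 32,000 each.
Yannick's share (64,000) is divided into 2 shares of 32,000: Sione and Nkechi each take 32,000.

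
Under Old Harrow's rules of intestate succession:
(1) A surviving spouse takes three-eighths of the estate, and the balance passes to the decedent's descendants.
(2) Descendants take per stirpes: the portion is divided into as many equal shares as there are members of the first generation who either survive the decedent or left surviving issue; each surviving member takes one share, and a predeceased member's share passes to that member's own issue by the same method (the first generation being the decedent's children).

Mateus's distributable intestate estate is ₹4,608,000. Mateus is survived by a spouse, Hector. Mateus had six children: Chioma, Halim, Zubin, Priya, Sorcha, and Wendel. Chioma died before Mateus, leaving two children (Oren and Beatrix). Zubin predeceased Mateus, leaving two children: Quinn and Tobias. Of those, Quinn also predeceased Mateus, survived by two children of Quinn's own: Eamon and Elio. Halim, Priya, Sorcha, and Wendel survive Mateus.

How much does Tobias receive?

Tobias receives ₹240,000.

Hector takes three-eighths of ₹4,608,000 = ₹1,728,000. The remaining ₹2,880,000 passes to the descendants.
The descendants' portion (₹2,880,000) is divided into 6 shares of ₹480,000: Halim, Priya, Sorcha, and Wendel each take ₹480,000; Chioma's ₹480,000 share passes to Chioma's issue; Zubin's ₹480,000 share passes to Zubin's issue.
Chioma's share (₹480,000) is divided into 2 shares of ₹240,000: Oren and Beatrix each take ₹240,000.
Zubin's share (₹480,000) is divided into 2 shares of ₹240,000: Tobias takes ₹240,000; Quinn's ₹240,000 share passes to Quinn's issue.
Quinn's share (₹240,000) is divided into 2 shares of ₹120,000: Eamon and Elio each take ₹120,000.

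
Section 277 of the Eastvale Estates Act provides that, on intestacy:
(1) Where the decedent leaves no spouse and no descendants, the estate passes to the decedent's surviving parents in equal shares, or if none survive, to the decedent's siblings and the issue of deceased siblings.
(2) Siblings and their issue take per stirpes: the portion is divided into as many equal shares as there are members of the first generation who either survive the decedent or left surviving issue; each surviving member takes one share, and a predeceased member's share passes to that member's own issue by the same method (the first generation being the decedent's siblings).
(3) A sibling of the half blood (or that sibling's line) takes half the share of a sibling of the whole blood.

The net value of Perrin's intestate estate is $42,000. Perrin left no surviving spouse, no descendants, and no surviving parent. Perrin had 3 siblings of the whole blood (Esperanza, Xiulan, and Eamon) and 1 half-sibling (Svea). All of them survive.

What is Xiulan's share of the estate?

Xiulan receives $12,000.

The entire $42,000 passes to the siblings and their issue.
Counting each half-blood sibling's line as half a unit, there are 7/2 units in $42,000, so one unit is $12,000. Whole-blood lines (Esperanza, Xiulan, and Eamon) take $12,000 each; half-blood lines (Svea) take $6,000 each.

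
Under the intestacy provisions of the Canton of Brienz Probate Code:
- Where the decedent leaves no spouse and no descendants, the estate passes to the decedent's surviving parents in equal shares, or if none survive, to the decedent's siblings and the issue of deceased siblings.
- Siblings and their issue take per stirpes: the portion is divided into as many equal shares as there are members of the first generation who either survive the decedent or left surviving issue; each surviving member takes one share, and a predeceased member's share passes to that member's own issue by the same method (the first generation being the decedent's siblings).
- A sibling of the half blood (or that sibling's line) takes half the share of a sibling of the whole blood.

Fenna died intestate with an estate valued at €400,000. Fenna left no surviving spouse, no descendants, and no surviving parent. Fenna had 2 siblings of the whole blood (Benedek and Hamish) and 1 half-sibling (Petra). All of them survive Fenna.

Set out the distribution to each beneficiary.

Petra: €80,000; Benedek: €160,000; Hamish: €160,000

The entire €400,000 passes to the siblings and their issue.
Counting each half-blood sibling's line as half a unit, there are 5/2 units in €400,000, so one unit is €160,000. Whole-blood lines (Benedek and Hamish) take €160,000 each; half-blood lines (Petra) take €80,000 each.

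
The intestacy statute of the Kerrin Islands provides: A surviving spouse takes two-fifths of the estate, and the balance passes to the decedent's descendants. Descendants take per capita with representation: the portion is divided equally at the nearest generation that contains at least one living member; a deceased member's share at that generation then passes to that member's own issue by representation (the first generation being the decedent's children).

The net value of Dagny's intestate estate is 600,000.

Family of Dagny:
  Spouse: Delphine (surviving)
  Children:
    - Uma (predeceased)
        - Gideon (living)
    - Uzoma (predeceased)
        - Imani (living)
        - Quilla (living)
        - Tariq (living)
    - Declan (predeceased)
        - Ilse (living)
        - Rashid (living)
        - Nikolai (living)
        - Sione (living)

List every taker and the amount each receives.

Delphine takes two-fifths of 600,000 = 240,000. The remaining 360,000 passes to the descendants.
No child survives, so the initial division is made at the grandchildren's generation.
The descendants' portion (360,000) is divided into 8 shares of 45,000: Gideon, Imani, Quilla, Tariq, Ilse, Rashid, Nikolai, and Sione each take 45,000.

Delphine: 240,000; Gideon: 45,000; Imani: 45,000; Quilla: 45,000; Tariq: 45,000; Ilse: 45,000; Rashid: 45,000; Nikolai: 45,000; Sione: 45,000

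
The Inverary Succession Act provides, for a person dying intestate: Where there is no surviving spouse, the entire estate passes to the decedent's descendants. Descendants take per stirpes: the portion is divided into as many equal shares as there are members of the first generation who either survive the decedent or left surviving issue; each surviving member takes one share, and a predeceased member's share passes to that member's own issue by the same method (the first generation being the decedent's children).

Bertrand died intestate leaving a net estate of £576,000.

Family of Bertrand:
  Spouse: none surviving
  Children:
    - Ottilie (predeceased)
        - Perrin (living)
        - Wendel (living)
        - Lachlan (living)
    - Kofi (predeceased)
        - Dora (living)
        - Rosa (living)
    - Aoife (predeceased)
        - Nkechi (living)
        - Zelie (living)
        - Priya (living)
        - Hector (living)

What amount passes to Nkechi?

Nkechi receives £48,000.

The entire £576,000 passes to the descendants.
That amount (£576,000) is divided into 3 shares of £192,000: Ottilie's £192,000 share passes to Ottilie's issue; Kofi's £192,000 share passes to Kofi's issue; Aoife's £192,000 share passes to Aoife's issue.
Ottilie's share (£192,000) is divided into 3 shares of £64,000: Perrin, Wendel, and Lachlan each take £64,000.
Kofi's share (£192,000) is divided into 2 shares of £96,000: Dora and Rosa each take £96,000.
Aoife's share (£192,000) is divided into 4 shares of £48,000: Nkechi, Zelie, Priya, and Hector each take £48,000.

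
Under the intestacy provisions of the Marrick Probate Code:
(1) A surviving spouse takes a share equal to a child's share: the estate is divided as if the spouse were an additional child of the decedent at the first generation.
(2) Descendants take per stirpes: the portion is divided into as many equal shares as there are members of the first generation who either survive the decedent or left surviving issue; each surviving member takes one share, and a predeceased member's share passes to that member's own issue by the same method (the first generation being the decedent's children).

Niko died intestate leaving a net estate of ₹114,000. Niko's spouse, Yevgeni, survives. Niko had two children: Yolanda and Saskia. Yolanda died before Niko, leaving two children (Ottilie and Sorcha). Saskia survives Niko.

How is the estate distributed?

The spouse counts as an additional share at the children's level, so there are 3 primary shares of ₹38,000. Yevgeni takes one such share (₹38,000).
The children's combined portion (₹76,000) is divided into 2 shares of ₹38,000: Saskia takes ₹38,000; Yolanda's ₹38,000 share passes to Yolanda's issue.
Yolanda's share (₹38,000) is divided into 2 shares of ₹19,000: Ottilie and Sorcha each take ₹19,000.

Yevgeni: ₹38,000; Ottilie: ₹19,000; Sorcha: ₹19,000; Saskia: ₹38,000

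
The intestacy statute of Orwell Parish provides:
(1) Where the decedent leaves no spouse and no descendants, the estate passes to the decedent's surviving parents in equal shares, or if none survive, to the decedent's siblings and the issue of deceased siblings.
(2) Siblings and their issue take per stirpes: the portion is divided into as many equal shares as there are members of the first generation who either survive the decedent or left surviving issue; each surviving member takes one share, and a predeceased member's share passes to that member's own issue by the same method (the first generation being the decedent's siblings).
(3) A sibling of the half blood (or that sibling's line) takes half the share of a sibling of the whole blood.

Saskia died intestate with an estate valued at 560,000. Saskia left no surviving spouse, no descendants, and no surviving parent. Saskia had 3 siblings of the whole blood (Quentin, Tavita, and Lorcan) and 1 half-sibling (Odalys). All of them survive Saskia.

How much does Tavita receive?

The entire 560,000 passes to the siblings and their issue.
Counting each half-blood sibling's line as half a unit, there are 7/2 units in 560,000, so one unit is 160,000. Whole-blood lines (Quentin, Tavita, and Lorcan) take 160,000 each; half-blood lines (Odalys) take 80,000 each.

Tavita receives 160,000.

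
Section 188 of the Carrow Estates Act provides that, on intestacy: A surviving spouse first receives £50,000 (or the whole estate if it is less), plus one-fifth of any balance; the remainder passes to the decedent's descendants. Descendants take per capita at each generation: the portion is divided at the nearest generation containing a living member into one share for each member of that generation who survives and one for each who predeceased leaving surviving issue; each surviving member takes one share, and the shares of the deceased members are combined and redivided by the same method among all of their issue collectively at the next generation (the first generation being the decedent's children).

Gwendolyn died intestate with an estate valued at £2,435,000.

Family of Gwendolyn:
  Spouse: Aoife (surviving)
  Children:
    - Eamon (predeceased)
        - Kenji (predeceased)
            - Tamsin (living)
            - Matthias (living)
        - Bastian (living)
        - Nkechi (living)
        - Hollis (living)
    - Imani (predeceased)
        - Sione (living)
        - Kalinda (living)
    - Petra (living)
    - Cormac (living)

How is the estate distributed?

Aoife: £527,000; Tamsin: £79,500; Matthias: £79,500; Bastian: £159,000; Nkechi: £159,000; Hollis: £159,000; Sione: £159,000; Kalinda: £159,000; Petra: £477,000; Cormac: £477,000

Aoife first takes £50,000, leaving a balance of £2,385,000. Aoife then takes one-fifth of the balance (£477,000), for a total of £527,000. The remaining £1,908,000 passes to the descendants.
The descendants' portion (£1,908,000) is divided at the children's generation into 4 shares of £477,000. Petra and Cormac each take £477,000. The 2 shares of the deceased (Eamon and Imani) are combined into a pool of £954,000.
That pool (£954,000) is divided at the grandchildren's generation into 6 shares of £159,000. Bastian, Nkechi, Hollis, Sione, and Kalinda each take £159,000. The remaining share for the deceased Kenji (£159,000) is carried to the next generation.
That pool (£159,000) is divided at the great-grandchildren's generation equally among Tamsin and Matthias: £79,500 each.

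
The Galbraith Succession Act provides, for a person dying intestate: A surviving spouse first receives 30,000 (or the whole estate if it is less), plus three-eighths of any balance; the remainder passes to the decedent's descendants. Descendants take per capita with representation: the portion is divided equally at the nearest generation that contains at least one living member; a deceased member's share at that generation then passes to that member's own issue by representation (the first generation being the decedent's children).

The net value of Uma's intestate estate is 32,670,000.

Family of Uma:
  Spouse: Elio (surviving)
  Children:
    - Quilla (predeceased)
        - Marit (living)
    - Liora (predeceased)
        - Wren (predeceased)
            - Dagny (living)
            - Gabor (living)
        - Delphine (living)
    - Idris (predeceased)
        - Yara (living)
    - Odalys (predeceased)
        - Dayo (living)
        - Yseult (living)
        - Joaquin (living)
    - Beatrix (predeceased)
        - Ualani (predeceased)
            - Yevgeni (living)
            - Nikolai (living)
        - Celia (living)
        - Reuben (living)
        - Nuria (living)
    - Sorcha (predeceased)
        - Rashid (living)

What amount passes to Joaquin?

Elio first takes 30,000, leaving a balance of 32,640,000. Elio then takes three-eighths of the balance (12,240,000), for a total of 12,270,000. The remaining 20,400,000 passes to the descendants.
No child survives, so the initial division is made at the grandchildren's generation.
The descendants' portion (20,400,000) is divided into 12 shares of 1,700,000: Marit, Delphine, Yara, Dayo, Yseult, Joaquin, Celia, Reuben, Nuria, and Rashid each take 1,700,000; Wren's 1,700,000 share passes to Wren's issue; Ualani's 1,700,000 share passes to Ualani's issue.
Wren's share (1,700,000) is divided into 2 shares of 850,000: Dagny and Gabor each take 850,000.
Ualani's share (1,700,000) is divided into 2 shares of 850,000: Yevgeni and Nikolai each take 850,000.

Joaquin receives 1,700,000.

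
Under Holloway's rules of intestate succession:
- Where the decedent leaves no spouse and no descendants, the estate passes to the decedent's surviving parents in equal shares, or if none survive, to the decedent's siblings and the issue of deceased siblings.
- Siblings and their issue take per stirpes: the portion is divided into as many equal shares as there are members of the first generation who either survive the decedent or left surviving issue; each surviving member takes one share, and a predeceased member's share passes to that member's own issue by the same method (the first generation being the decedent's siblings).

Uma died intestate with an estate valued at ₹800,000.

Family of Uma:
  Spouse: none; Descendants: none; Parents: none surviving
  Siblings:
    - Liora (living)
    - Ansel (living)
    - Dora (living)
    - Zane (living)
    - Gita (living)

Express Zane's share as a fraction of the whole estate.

The entire ₹800,000 passes to the siblings and their issue.
That amount (₹800,000) is divided into 5 shares of ₹160,000: Liora, Ansel, Dora, Zane, and Gita each take ₹160,000.

Zane receives 1/5 of the estate.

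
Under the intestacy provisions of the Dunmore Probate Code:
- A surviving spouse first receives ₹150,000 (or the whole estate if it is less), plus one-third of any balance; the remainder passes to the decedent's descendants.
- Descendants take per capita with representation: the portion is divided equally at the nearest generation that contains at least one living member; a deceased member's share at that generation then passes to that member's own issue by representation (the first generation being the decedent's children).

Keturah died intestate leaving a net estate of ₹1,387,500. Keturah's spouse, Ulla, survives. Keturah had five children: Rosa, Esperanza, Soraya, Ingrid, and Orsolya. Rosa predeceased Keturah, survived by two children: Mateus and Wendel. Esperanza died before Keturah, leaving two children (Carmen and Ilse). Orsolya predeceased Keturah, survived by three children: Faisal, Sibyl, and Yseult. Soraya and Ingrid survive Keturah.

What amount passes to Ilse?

Ilse receives ₹82,500.

Ulla first takes ₹150,000, leaving a balance of ₹1,237,500. Ulla then takes one-third of the balance (₹412,500), for a total of ₹562,500. The remaining ₹825,000 passes to the descendants.
The descendants' portion (₹825,000) is divided into 5 shares of ₹165,000: Soraya and Ingrid each take ₹165,000; Rosa's ₹165,000 share passes to Rosa's issue; Esperanza's ₹165,000 share passes to Esperanza's issue; Orsolya's ₹165,000 share passes to Orsolya's issue.
Rosa's share (₹165,000) is divided into 2 shares of ₹82,500: Mateus and Wendel each take ₹82,500.
Esperanza's share (₹165,000) is divided into 2 shares of ₹82,500: Carmen and Ilse each take ₹82,500.
Orsolya's share (₹165,000) is divided into 3 shares of ₹55,000: Faisal, Sibyl, and Yseult each take ₹55,000.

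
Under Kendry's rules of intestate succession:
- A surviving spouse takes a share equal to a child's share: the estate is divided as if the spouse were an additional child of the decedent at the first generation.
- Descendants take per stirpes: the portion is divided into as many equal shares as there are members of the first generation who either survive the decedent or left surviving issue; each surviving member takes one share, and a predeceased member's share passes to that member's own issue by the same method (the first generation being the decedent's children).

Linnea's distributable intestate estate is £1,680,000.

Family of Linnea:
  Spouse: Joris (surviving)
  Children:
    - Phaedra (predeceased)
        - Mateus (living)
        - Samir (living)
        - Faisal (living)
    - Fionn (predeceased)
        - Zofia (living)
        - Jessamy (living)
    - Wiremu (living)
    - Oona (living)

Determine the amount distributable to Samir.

The spouse counts as an additional share at the children's level, so there are 5 primary shares of £336,000. Joris takes one such share (£336,000).
The children's combined portion (£1,344,000) is divided into 4 shares of £336,000: Wiremu and Oona each take £336,000; Phaedra's £336,000 share passes to Phaedra's issue; Fionn's £336,000 share passes to Fionn's issue.
Phaedra's share (£336,000) is divided into 3 shares of £112,000: Mateus, Samir, and Faisal each take £112,000.
Fionn's share (£336,000) is divided into 2 shares of £168,000: Zofia and Jessamy each take £168,000.

Samir receives £112,000.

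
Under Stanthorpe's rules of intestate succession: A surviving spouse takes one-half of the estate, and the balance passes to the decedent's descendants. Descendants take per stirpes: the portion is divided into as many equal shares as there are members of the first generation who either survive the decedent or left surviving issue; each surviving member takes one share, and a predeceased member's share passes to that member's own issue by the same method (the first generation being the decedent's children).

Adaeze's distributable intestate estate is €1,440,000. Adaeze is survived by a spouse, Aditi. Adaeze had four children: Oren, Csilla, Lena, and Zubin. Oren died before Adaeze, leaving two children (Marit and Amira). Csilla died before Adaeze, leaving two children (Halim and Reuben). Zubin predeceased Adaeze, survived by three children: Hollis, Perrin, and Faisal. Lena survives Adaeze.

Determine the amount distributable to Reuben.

Aditi takes one-half of €1,440,000 = €720,000. The remaining €720,000 passes to the descendants.
The descendants' portion (€720,000) is divided into 4 shares of €180,000: Lena takes €180,000; Oren's €180,000 share passes to Oren's issue; Csilla's €180,000 share passes to Csilla's issue; Zubin's €180,000 share passes to Zubin's issue.
Oren's share (€180,000) is divided into 2 shares of €90,000: Marit and Amira each take €90,000.
Csilla's share (€180,000) is divided into 2 shares of €90,000: Halim and Reuben each take €90,000.
Zubin's share (€180,000) is divided into 3 shares of €60,000: Hollis, Perrin, and Faisal each take €60,000.

Reuben receives €90,000.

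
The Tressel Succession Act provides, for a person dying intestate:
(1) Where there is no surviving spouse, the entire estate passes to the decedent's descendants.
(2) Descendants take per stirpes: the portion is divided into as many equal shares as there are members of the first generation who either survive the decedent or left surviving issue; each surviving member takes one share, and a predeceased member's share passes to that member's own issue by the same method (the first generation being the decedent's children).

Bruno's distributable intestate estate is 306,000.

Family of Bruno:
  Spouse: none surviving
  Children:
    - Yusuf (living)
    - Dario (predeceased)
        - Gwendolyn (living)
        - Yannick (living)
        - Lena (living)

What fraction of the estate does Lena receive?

Lena receives 1/6 of the estate.

The entire 306,000 passes to the descendants.
That amount (306,000) is divided into 2 shares of 153,000: Yusuf takes 153,000; Dario's 153,000 share passes to Dario's issue.
Dario's share (153,000) is divided into 3 shares of 51,000: Gwendolyn, Yannick, and Lena each take 51,000.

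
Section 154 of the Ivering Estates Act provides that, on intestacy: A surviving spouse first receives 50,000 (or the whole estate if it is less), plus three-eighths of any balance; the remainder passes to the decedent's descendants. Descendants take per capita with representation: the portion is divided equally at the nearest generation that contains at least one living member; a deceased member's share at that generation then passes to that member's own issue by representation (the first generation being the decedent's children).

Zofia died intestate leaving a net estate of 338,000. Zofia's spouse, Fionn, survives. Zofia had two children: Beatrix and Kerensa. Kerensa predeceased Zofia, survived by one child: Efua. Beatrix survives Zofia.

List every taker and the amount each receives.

Fionn: 158,000; Beatrix: 90,000; Efua: 90,000

Fionn first takes 50,000, leaving a balance of 288,000. Fionn then takes three-eighths of the balance (108,000), for a total of 158,000. The remaining 180,000 passes to the descendants.
The descendants' portion (180,000) is divided into 2 shares of 90,000: Beatrix takes 90,000; Kerensa's 90,000 share passes to Kerensa's issue.
Kerensa's share (90,000) passes entirely to Efua.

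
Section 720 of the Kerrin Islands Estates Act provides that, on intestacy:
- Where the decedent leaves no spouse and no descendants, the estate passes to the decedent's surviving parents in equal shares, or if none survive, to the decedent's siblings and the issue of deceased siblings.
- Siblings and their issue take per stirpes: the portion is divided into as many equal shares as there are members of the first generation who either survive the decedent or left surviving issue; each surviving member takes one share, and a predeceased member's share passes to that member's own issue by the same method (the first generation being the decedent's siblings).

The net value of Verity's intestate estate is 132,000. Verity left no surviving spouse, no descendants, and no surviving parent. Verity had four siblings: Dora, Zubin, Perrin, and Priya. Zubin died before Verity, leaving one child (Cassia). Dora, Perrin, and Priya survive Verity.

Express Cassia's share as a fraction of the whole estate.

Cassia receives 1/4 of the estate.

The entire 132,000 passes to the siblings and their issue.
That amount (132,000) is divided into 4 shares of 33,000: Dora, Perrin, and Priya each take 33,000; Zubin's 33,000 share passes to Zubin's issue.
Zubin's share (33,000) passes entirely to Cassia.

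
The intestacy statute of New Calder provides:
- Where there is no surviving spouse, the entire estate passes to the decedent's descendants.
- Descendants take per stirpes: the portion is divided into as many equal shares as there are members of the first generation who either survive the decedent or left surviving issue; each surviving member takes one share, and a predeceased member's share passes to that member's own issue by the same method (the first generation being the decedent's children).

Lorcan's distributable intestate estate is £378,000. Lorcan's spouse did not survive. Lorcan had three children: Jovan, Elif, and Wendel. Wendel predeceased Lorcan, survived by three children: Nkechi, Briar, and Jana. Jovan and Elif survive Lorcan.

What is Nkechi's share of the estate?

The entire £378,000 passes to the descendants.
That amount (£378,000) is divided into 3 shares of £126,000: Jovan and Elif each take £126,000; Wendel's £126,000 share passes to Wendel's issue.
Wendel's share (£126,000) is divided into 3 shares of £42,000: Nkechi, Briar, and Jana each take £42,000.

Nkechi receives £42,000.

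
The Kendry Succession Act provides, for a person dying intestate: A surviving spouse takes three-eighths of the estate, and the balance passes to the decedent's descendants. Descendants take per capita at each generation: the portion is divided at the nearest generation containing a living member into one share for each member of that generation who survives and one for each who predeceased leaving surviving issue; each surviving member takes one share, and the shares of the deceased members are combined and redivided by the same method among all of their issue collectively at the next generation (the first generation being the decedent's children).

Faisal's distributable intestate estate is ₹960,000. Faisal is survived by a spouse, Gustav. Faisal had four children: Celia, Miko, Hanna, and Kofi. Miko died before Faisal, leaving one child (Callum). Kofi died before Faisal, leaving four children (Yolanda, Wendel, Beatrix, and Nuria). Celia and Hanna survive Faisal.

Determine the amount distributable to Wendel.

Gustav takes three-eighths of ₹960,000 = ₹360,000. The remaining ₹600,000 passes to the descendants.
The descendants' portion (₹600,000) is divided at the children's generation into 4 shares of ₹150,000. Celia and Hanna each take ₹150,000. The 2 shares of the deceased (Miko and Kofi) are combined into a pool of ₹300,000.
That pool (₹300,000) is divided at the grandchildren's generation equally among Callum, Yolanda, Wendel, Beatrix, and Nuria: ₹60,000 each.

Wendel receives ₹60,000.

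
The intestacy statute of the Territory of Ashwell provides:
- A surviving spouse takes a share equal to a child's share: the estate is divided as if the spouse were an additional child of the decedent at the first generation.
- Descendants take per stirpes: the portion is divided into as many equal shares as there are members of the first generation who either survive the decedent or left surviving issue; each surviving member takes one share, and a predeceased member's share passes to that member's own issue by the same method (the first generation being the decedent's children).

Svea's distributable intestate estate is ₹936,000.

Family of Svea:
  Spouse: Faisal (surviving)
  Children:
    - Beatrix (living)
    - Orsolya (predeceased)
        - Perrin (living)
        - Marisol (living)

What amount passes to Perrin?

The spouse counts as an additional share at the children's level, so there are 3 primary shares of ₹312,000. Faisal takes one such share (₹312,000).
The children's combined portion (₹624,000) is divided into 2 shares of ₹312,000: Beatrix takes ₹312,000; Orsolya's ₹312,000 share passes to Orsolya's issue.
Orsolya's share (₹312,000) is divided into 2 shares of ₹156,000: Perrin and Marisol each take ₹156,000.

Perrin receives ₹156,000.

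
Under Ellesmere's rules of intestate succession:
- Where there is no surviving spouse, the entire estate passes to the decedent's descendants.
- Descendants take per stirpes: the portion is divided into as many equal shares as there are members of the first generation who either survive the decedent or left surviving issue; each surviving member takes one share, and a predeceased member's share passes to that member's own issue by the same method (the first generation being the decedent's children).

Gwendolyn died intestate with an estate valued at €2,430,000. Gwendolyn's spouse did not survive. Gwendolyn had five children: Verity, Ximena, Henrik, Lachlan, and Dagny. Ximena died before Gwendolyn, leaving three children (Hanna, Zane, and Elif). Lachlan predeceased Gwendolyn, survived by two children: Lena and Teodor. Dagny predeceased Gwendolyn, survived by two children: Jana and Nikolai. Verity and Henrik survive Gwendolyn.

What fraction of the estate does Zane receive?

The entire €2,430,000 passes to the descendants.
That amount (€2,430,000) is divided into 5 shares of €486,000: Verity and Henrik each take €486,000; Ximena's €486,000 share passes to Ximena's issue; Lachlan's €486,000 share passes to Lachlan's issue; Dagny's €486,000 share passes to Dagny's issue.
Ximena's share (€486,000) is divided into 3 shares of €162,000: Hanna, Zane, and Elif each take €162,000.
Lachlan's share (€486,000) is divided into 2 shares of €243,000: Lena and Teodor each take €243,000.
Dagny's share (€486,000) is divided into 2 shares of €243,000: Jana and Nikolai each take €243,000.

Zane receives 1/15 of the estate.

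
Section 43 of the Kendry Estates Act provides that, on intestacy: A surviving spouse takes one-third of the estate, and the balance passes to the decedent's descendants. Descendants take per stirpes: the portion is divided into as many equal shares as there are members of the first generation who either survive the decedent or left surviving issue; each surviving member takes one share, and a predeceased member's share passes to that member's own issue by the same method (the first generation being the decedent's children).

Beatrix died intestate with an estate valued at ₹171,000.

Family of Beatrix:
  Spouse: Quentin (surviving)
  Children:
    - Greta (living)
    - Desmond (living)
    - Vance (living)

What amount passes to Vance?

Vance receives ₹38,000.

Quentin takes one-third of ₹171,000 = ₹57,000. The remaining ₹114,000 passes to the descendants.
The descendants' portion (₹114,000) is divided into 3 shares of ₹38,000: Greta, Desmond, and Vance each take ₹38,000.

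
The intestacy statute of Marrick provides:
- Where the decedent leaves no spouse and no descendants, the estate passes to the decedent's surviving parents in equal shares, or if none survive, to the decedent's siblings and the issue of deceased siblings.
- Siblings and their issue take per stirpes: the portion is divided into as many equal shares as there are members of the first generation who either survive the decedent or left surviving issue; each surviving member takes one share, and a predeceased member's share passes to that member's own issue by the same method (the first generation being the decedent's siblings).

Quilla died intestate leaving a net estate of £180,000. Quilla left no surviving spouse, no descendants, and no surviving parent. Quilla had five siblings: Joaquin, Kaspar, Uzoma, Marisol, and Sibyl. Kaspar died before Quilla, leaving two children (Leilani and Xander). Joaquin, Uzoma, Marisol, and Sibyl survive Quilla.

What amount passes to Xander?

The entire £180,000 passes to the siblings and their issue.
That amount (£180,000) is divided into 5 shares of £36,000: Joaquin, Uzoma, Marisol, and Sibyl each take £36,000; Kaspar's £36,000 share passes to Kaspar's issue.
Kaspar's share (£36,000) is divided into 2 shares of £18,000: Leilani and Xander each take £18,000.

Xander receives £18,000.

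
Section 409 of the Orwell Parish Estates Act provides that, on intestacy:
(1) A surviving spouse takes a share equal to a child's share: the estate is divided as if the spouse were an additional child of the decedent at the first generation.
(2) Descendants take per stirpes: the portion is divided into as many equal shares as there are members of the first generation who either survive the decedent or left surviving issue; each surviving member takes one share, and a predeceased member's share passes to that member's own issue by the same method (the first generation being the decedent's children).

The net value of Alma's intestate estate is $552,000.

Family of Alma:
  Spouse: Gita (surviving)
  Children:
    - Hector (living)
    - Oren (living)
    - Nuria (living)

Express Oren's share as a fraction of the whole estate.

Oren receives 1/4 of the estate.

The spouse counts as an additional share at the children's level, so there are 4 primary shares of $138,000. Gita takes one such share ($138,000).
The children's combined portion ($414,000) is divided into 3 shares of $138,000: Hector, Oren, and Nuria each take $138,000.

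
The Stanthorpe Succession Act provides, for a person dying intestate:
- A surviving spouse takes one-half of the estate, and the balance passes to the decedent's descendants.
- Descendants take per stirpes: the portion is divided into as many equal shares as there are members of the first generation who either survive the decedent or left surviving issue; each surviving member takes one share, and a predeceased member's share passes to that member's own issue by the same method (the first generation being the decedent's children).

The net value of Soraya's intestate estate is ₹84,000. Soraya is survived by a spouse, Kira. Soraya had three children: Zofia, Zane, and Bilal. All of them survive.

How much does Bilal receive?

Kira takes one-half of ₹84,000 = ₹42,000. The remaining ₹42,000 passes to the descendants.
The descendants' portion (₹42,000) is divided into 3 shares of ₹14,000: Zofia, Zane, and Bilal each take ₹14,000.

Bilal receives ₹14,000.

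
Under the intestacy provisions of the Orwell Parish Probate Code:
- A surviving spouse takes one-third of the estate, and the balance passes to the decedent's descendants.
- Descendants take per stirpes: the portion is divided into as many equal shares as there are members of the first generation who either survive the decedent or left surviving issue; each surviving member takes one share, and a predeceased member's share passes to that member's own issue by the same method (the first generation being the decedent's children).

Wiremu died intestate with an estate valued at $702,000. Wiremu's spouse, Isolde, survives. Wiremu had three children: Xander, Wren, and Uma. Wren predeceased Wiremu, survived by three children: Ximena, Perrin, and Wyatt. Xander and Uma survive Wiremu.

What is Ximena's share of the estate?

Isolde takes one-third of $702,000 = $234,000. The remaining $468,000 passes to the descendants.
The descendants' portion ($468,000) is divided into 3 shares of $156,000: Xander and Uma each take $156,000; Wren's $156,000 share passes to Wren's issue.
Wren's share ($156,000) is divided into 3 shares of $52,000: Ximena, Perrin, and Wyatt each take $52,000.

Ximena receives $52,000.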